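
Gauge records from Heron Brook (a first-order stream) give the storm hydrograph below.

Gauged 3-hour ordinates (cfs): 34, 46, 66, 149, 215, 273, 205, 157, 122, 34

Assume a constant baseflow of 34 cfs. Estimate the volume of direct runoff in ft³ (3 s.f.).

V ≈ 1.04 × 10^7 ft³

Direct-runoff ordinates (Q − Q_b): 0.0, 12.0, 32.0, 115.0, 181.0, 239.0, 171.0, 123.0, 88.0, 0.0 cfs.
ΣQ_DR = 961.0 cfs.
With Δt = 3 h = 10800 s, V = ΣQ_DR · Δt = 961.0 × 10800 = 1.04 × 10^7 ft³.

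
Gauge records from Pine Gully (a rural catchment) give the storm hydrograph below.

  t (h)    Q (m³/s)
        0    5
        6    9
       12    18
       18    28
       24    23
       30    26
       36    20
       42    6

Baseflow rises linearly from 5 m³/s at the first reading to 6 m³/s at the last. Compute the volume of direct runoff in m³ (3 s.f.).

Direct-runoff ordinates (Q − Q_b): 0.00, 3.86, 12.71, 22.57, 17.43, 20.29, 14.14, 0.00 m³/s.
ΣQ_DR = 91.00 m³/s.
With Δt = 6 h = 21600 s, V = ΣQ_DR · Δt = 91.00 × 21600 = 1.97 × 10^6 m³.

V ≈ 1.97 × 10^6 m³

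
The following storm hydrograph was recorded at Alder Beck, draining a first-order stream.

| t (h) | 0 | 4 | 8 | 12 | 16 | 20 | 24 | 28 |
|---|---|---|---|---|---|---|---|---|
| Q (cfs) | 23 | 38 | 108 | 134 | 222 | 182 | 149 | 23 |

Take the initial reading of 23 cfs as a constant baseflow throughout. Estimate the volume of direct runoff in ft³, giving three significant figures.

V ≈ 1.00 × 10^7 ft³

Direct-runoff ordinates (Q − Q_b): 0.0, 15.0, 85.0, 111.0, 199.0, 159.0, 126.0, 0.0 cfs.
ΣQ_DR = 695.0 cfs.
With Δt = 4 h = 14400 s, V = ΣQ_DR · Δt = 695.0 × 14400 = 1.00 × 10^7 ft³.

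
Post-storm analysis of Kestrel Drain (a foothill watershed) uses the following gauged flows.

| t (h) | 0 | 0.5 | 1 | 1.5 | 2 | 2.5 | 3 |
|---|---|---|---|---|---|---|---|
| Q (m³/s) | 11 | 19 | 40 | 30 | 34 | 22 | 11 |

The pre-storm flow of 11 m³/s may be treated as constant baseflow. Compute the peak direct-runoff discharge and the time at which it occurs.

Q_p = 29.0 m³/s at t = 1 h

Subtracting baseflow gives direct-runoff ordinates: 0.0, 8.0, 29.0, 19.0, 23.0, 11.0, 0.0 m³/s.
The maximum is 29.0 m³/s, occurring at the reading for t = 1 h.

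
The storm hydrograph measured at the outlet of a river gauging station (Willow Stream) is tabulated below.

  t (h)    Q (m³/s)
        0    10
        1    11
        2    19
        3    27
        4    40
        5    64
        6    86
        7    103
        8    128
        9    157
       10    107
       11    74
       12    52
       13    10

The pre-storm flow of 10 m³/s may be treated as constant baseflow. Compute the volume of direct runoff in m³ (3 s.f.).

V ≈ 2.69 × 10^6 m³

Direct-runoff ordinates (Q − Q_b): 0.0, 1.0, 9.0, 17.0, 30.0, 54.0, 76.0, 93.0, 118.0, 147.0, 97.0, 64.0, 42.0, 0.0 m³/s.
ΣQ_DR = 748.0 m³/s.
With Δt = 1 h = 3600 s, V = ΣQ_DR · Δt = 748.0 × 3600 = 2.69 × 10^6 m³.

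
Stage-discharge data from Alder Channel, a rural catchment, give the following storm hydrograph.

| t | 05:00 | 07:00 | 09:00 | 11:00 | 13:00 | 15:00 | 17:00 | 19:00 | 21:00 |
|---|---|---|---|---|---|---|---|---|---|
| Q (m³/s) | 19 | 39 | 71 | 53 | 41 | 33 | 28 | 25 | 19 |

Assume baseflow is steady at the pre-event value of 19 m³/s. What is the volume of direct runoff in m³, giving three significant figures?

V ≈ 1.13 × 10^6 m³

Direct-runoff ordinates (Q − Q_b): 0.0, 20.0, 52.0, 34.0, 22.0, 14.0, 9.0, 6.0, 0.0 m³/s.
ΣQ_DR = 157.0 m³/s.
With Δt = 2 h = 7200 s, V = ΣQ_DR · Δt = 157.0 × 7200 = 1.13 × 10^6 m³.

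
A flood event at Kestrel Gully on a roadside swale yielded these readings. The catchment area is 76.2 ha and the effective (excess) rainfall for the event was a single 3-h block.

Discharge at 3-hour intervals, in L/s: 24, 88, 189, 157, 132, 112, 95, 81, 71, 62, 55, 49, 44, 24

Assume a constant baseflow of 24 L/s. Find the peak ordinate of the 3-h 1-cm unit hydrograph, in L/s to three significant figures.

Direct runoff: 0.0, 64.0, 165.0, 133.0, 108.0, 88.0, 71.0, 57.0, 47.0, 38.0, 31.0, 25.0, 20.0, 0.0 L/s; ΣQ_DR = 847.0 L/s, peak = 165.0 L/s.
Runoff depth d = ΣQ_DR·Δt / A = 847.0 × 10800 / (76.2 ha) = 12.00 mm.
The 1-cm UH is the DRH scaled by (10 mm)/d, so U_p = 165.0 × 10/12.00 = 137 L/s.

U_p ≈ 137 L/s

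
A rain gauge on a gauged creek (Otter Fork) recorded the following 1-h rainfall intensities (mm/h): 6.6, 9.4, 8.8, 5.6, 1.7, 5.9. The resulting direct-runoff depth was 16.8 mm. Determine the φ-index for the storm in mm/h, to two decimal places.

φ ≈ 3.90 mm/h

Only the 5 blocks with intensity above φ contribute runoff: 6.6, 9.4, 8.8, 5.6, 5.9 mm/h.
Σ(I−φ)·Δt = d  ⇒  (6.6+9.4+8.8+5.6+5.9 − 5φ)·1 = 16.8
φ = (36.30 − 16.8/1) / 5 = 3.90 mm/h.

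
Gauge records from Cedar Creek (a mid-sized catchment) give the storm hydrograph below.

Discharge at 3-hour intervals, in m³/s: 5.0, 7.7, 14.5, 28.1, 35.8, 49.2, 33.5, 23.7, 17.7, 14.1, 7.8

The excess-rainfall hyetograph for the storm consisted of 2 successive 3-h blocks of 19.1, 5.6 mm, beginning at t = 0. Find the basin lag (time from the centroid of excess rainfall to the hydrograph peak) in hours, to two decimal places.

Centroid of excess rainfall: t_c = Σ P_i·t̄_i / ΣP_i = 2.1802 h (block centres at 1.5, 4.5 h).
Hydrograph peak occurs at t = 15 h, so basin lag t_L = 15 − 2.1802 = 12.82 h.

t_L ≈ 12.82 h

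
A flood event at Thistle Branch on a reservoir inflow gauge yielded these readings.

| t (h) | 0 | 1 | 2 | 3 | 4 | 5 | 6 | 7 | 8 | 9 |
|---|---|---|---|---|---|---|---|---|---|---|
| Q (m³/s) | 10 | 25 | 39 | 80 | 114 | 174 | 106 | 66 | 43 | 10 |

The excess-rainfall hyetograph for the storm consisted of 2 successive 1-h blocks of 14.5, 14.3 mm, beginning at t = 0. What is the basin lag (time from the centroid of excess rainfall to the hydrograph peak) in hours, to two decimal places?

t_L ≈ 4.00 h

Centroid of excess rainfall: t_c = Σ P_i·t̄_i / ΣP_i = 0.9965 h (block centres at 0.5, 1.5 h).
Hydrograph peak occurs at t = 5 h, so basin lag t_L = 5 − 0.9965 = 4.00 h.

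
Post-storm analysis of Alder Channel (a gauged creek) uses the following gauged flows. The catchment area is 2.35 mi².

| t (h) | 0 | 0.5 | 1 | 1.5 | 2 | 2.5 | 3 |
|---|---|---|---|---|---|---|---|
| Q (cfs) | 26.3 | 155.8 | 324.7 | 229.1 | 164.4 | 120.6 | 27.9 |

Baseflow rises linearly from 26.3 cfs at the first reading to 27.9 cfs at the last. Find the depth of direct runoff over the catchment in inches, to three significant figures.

d ≈ 0.283 in

Direct runoff: 0.00, 129.23, 297.87, 202.00, 137.03, 92.97, 0.00 cfs; ΣQ_DR = 859.1 cfs.
V = ΣQ_DR · Δt = 859.1 × 1800 s = 1.546 × 10^6 ft³.
Over A = 2.35 mi², depth = V / A = 0.283 in.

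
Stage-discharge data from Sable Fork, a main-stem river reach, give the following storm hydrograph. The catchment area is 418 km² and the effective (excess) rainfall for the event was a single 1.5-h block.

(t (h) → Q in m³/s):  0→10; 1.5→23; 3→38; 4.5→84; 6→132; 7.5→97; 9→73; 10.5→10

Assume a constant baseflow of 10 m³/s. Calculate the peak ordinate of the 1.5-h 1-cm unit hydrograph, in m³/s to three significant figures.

U_p ≈ 244 m³/s

Direct runoff: 0.0, 13.0, 28.0, 74.0, 122.0, 87.0, 63.0, 0.0 m³/s; ΣQ_DR = 387.0 m³/s, peak = 122.0 m³/s.
Runoff depth d = ΣQ_DR·Δt / A = 387.0 × 5400 / (418 km²) = 5.000 mm.
The 1-cm UH is the DRH scaled by (10 mm)/d, so U_p = 122.0 × 10/5.000 = 244 m³/s.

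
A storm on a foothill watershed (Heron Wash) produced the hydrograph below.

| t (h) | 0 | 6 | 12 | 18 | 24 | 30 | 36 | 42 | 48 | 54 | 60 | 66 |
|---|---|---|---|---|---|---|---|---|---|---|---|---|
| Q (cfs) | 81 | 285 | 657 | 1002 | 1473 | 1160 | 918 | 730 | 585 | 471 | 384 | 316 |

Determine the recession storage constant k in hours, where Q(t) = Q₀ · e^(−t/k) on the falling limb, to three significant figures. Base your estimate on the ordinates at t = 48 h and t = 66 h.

k ≈ 29.2 h

On the falling limb, Q drops from 585 to 316 cfs between t = 48 h and t = 66 h (Δt = 18 h).
k = −Δt / ln(Q₂/Q₁) = −18 / ln(316/585) = 29.2 h.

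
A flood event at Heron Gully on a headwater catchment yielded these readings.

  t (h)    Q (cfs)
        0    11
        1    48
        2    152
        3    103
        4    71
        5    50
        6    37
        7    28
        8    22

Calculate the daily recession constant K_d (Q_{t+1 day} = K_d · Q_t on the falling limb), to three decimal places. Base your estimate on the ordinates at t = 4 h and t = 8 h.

Between t = 4 h and t = 8 h the flow falls from 71 to 22 cfs over 4×1 h = 4 h.
Per-interval ratio K = (22/71)^(1/4) = 0.7461; K_d = K^(24/1) = 0.001.

K_d ≈ 0.001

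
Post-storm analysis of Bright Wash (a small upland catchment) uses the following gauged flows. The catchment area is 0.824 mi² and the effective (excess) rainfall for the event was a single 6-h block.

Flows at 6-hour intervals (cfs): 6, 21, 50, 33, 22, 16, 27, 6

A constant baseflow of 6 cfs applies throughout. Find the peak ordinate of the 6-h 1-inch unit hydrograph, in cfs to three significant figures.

Direct runoff: 0.0, 15.0, 44.0, 27.0, 16.0, 10.0, 21.0, 0.0 cfs; ΣQ_DR = 133.0 cfs, peak = 44.0 cfs.
Runoff depth d = ΣQ_DR·Δt / A = 133.0 × 21600 / (0.824 mi²) = 1.501 in.
The 1-inch UH is the DRH scaled by (1 in)/d, so U_p = 44.0 × 1/1.501 = 29.3 cfs.

U_p ≈ 29.3 cfs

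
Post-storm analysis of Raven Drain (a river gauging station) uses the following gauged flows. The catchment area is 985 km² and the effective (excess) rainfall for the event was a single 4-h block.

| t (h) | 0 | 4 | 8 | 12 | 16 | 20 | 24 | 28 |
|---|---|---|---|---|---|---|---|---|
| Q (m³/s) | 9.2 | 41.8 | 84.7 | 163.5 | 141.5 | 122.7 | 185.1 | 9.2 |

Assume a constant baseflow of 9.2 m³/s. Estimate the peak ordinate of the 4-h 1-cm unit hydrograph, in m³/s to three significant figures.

U_p ≈ 176 m³/s

Direct runoff: 0.0, 32.6, 75.5, 154.3, 132.3, 113.5, 175.9, 0.0 m³/s; ΣQ_DR = 684.1 m³/s, peak = 175.9 m³/s.
Runoff depth d = ΣQ_DR·Δt / A = 684.1 × 14400 / (985 km²) = 10.00 mm.
The 1-cm UH is the DRH scaled by (10 mm)/d, so U_p = 175.9 × 10/10.00 = 176 m³/s.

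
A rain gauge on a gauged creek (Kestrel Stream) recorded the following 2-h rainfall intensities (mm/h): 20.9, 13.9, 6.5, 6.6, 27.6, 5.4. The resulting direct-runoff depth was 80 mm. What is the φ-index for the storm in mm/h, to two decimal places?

Only the 3 blocks with intensity above φ contribute runoff: 20.9, 13.9, 27.6 mm/h.
Σ(I−φ)·Δt = d  ⇒  (20.9+13.9+27.6 − 3φ)·2 = 80
φ = (62.40 − 80/2) / 3 = 7.47 mm/h.

φ ≈ 7.47 mm/h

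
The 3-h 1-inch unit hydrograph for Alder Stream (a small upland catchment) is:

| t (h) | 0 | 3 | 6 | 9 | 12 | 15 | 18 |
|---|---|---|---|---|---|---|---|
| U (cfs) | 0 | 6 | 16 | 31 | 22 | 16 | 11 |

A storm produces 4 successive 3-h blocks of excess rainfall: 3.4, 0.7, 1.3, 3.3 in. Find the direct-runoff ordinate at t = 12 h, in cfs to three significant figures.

By discrete convolution, Q_j = Σ (P_i / 1 in) · U_{j−i}.
At t = 12 h (j=4): Q = (3.4/1)·22 + (0.7/1)·31 + (1.3/1)·16 + (3.3/1)·6 = 137 cfs.

Q ≈ 137 cfs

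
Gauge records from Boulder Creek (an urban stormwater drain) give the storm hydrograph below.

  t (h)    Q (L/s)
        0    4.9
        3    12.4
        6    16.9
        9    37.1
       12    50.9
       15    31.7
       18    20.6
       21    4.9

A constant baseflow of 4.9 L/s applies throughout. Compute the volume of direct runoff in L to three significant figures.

V ≈ 1.51 × 10^6 L

Direct-runoff ordinates (Q − Q_b): 0.0, 7.5, 12.0, 32.2, 46.0, 26.8, 15.7, 0.0 L/s.
ΣQ_DR = 140.2 L/s.
With Δt = 3 h = 10800 s, V = ΣQ_DR · Δt = 140.2 × 10800 = 1.51 × 10^6 L.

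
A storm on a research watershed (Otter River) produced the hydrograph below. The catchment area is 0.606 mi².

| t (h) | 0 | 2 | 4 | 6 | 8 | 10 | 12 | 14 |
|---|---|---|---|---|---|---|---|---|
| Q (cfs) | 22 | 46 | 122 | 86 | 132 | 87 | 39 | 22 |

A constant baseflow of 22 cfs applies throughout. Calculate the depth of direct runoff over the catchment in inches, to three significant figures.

d ≈ 1.94 in

Direct runoff: 0.0, 24.0, 100.0, 64.0, 110.0, 65.0, 17.0, 0.0 cfs; ΣQ_DR = 380.0 cfs.
V = ΣQ_DR · Δt = 380.0 × 7200 s = 2.736 × 10^6 ft³.
Over A = 0.606 mi², depth = V / A = 1.94 in.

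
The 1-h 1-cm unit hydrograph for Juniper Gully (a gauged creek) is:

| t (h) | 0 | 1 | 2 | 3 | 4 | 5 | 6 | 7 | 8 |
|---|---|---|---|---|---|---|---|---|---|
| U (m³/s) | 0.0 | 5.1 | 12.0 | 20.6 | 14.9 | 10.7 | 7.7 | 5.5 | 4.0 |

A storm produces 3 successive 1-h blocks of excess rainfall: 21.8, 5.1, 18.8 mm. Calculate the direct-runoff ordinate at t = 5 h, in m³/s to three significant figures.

Q ≈ 69.7 m³/s

By discrete convolution, Q_j = Σ (P_i / 10 mm) · U_{j−i}.
At t = 5 h (j=5): Q = (21.8/10)·10.7 + (5.1/10)·14.9 + (18.8/10)·20.6 = 69.7 m³/s.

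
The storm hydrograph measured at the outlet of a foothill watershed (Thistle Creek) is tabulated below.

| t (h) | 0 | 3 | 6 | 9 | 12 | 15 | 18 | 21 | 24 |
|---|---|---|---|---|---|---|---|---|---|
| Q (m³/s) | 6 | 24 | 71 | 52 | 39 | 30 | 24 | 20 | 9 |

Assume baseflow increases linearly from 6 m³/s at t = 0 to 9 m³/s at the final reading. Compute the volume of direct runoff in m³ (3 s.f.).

Direct-runoff ordinates (Q − Q_b): 0.00, 17.62, 64.25, 44.88, 31.50, 22.12, 15.75, 11.38, 0.00 m³/s.
ΣQ_DR = 207.5 m³/s.
With Δt = 3 h = 10800 s, V = ΣQ_DR · Δt = 207.5 × 10800 = 2.24 × 10^6 m³.

V ≈ 2.24 × 10^6 m³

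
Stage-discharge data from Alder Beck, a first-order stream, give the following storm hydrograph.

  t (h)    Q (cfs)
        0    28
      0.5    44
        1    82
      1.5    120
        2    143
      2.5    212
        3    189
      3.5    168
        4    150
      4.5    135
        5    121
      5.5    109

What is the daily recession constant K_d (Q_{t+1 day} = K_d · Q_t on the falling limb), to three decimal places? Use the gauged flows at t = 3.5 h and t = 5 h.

K_d ≈ 0.005

Between t = 3.5 h and t = 5 h the flow falls from 168 to 121 cfs over 3×0.5 h = 1.5 h.
Per-interval ratio K = (121/168)^(1/3) = 0.8964; K_d = K^(24/0.5) = 0.005.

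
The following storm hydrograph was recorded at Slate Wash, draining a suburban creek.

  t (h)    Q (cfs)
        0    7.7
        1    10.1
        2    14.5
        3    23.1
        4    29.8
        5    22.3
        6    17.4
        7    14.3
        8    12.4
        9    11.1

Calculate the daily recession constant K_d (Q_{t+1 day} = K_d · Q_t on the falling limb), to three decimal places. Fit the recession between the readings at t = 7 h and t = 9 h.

Between t = 7 h and t = 9 h the flow falls from 14.3 to 11.1 cfs over 2×1 h = 2 h.
Per-interval ratio K = (11.1/14.3)^(1/2) = 0.8810; K_d = K^(24/1) = 0.048.

K_d ≈ 0.048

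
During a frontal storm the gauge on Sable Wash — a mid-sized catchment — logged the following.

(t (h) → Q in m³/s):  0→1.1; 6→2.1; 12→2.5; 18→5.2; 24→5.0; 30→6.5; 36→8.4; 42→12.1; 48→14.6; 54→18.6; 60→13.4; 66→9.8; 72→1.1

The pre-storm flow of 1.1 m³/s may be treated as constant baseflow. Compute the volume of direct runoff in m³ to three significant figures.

Direct-runoff ordinates (Q − Q_b): 0.0, 1.0, 1.4, 4.1, 3.9, 5.4, 7.3, 11.0, 13.5, 17.5, 12.3, 8.7, 0.0 m³/s.
ΣQ_DR = 86.10 m³/s.
With Δt = 6 h = 21600 s, V = ΣQ_DR · Δt = 86.10 × 21600 = 1.86 × 10^6 m³.

V ≈ 1.86 × 10^6 m³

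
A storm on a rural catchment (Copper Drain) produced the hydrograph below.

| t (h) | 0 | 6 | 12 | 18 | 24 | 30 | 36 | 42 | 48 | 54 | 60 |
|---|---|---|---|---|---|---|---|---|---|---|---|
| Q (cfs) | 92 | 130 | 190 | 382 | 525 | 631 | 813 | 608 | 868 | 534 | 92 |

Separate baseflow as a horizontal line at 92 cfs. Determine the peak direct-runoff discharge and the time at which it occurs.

Q_p = 776.0 cfs at t = 48 h

Subtracting baseflow gives direct-runoff ordinates: 0.0, 38.0, 98.0, 290.0, 433.0, 539.0, 721.0, 516.0, 776.0, 442.0, 0.0 cfs.
The maximum is 776.0 cfs, occurring at the reading for t = 48 h.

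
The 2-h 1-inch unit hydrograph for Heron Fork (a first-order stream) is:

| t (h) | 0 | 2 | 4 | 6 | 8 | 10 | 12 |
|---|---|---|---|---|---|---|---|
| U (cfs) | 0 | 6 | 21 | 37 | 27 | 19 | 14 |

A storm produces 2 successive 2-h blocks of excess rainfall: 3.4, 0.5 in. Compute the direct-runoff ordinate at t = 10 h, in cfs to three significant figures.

Q ≈ 78.1 cfs

By discrete convolution, Q_j = Σ (P_i / 1 in) · U_{j−i}.
At t = 10 h (j=5): Q = (3.4/1)·19 + (0.5/1)·27 = 78.1 cfs.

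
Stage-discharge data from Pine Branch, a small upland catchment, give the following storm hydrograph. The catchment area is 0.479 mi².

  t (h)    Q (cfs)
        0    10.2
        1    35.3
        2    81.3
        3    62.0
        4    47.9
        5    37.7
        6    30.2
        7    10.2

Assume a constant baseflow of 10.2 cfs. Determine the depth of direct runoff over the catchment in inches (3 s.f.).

Direct runoff: 0.0, 25.1, 71.1, 51.8, 37.7, 27.5, 20.0, 0.0 cfs; ΣQ_DR = 233.2 cfs.
V = ΣQ_DR · Δt = 233.2 × 3600 s = 8.395 × 10^5 ft³.
Over A = 0.479 mi², depth = V / A = 0.754 in.

d ≈ 0.754 in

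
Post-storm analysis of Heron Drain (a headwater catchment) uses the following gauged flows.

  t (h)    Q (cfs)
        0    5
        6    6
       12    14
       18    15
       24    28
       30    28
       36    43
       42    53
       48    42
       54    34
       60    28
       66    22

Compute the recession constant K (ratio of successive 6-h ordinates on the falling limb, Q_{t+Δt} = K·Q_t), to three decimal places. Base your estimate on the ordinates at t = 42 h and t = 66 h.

K ≈ 0.803

Using the recession-limb readings at t = 42 h and t = 66 h: Q falls from 53 to 22 cfs over 4 intervals.
K = (Q₂/Q₁)^(1/4) = (22/53)^(1/4) = 0.803.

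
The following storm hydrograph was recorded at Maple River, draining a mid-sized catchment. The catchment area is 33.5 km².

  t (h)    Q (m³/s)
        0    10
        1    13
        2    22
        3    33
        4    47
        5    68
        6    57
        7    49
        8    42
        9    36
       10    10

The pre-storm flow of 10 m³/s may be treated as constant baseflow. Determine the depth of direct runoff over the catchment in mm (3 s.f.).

d ≈ 29.8 mm

Direct runoff: 0.0, 3.0, 12.0, 23.0, 37.0, 58.0, 47.0, 39.0, 32.0, 26.0, 0.0 m³/s; ΣQ_DR = 277.0 m³/s.
V = ΣQ_DR · Δt = 277.0 × 3600 s = 9.972 × 10^5 m³.
Over A = 33.5 km², depth = V / A = 29.8 mm.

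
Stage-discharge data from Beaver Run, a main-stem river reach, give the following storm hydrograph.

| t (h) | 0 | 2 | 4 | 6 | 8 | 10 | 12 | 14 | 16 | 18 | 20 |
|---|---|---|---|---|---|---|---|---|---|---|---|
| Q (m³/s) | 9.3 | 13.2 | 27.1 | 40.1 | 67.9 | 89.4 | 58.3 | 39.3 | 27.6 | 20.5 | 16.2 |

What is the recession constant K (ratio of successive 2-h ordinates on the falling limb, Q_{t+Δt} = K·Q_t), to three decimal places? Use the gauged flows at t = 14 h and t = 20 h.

K ≈ 0.744

Using the recession-limb readings at t = 14 h and t = 20 h: Q falls from 39.3 to 16.2 m³/s over 3 intervals.
K = (Q₂/Q₁)^(1/3) = (16.2/39.3)^(1/3) = 0.744.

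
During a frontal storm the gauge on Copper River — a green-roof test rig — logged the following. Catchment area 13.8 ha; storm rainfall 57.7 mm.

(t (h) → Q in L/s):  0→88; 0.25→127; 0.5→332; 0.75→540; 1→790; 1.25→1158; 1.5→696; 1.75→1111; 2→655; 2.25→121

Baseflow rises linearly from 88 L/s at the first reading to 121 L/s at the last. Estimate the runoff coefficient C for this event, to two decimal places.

C ≈ 0.52

ΣQ_DR = 4573 L/s; V = ΣQ_DR·Δt = 4.116 × 10^6 L.
Runoff depth d = V / A = 29.82 mm.
C = d / P = 29.82 / 57.7 = 0.52.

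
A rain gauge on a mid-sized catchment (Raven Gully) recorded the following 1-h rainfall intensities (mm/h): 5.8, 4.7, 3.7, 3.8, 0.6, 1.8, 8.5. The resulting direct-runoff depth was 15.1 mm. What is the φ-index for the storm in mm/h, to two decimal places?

Only the 5 blocks with intensity above φ contribute runoff: 5.8, 4.7, 3.7, 3.8, 8.5 mm/h.
Σ(I−φ)·Δt = d  ⇒  (5.8+4.7+3.7+3.8+8.5 − 5φ)·1 = 15.1
φ = (26.50 − 15.1/1) / 5 = 2.28 mm/h.

φ ≈ 2.28 mm/h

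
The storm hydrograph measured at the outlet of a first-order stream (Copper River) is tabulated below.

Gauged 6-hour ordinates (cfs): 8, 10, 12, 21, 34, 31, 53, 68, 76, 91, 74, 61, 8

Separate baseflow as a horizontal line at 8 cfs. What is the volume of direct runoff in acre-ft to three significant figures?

V ≈ 220 acre-ft

Direct-runoff ordinates (Q − Q_b): 0.0, 2.0, 4.0, 13.0, 26.0, 23.0, 45.0, 60.0, 68.0, 83.0, 66.0, 53.0, 0.0 cfs.
ΣQ_DR = 443.0 cfs.
With Δt = 6 h = 21600 s, V = ΣQ_DR · Δt = 443.0 × 21600 = 9.57 × 10^6 ft³ = 220 acre-ft.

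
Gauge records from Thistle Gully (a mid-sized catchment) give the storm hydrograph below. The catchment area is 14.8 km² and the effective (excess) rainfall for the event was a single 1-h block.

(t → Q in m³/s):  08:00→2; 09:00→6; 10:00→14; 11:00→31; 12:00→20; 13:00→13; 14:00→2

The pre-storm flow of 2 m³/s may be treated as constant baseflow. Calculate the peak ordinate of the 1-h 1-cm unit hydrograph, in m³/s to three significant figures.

U_p ≈ 16.1 m³/s

Direct runoff: 0.0, 4.0, 12.0, 29.0, 18.0, 11.0, 0.0 m³/s; ΣQ_DR = 74.00 m³/s, peak = 29.0 m³/s.
Runoff depth d = ΣQ_DR·Δt / A = 74.00 × 3600 / (14.8 km²) = 18.00 mm.
The 1-cm UH is the DRH scaled by (10 mm)/d, so U_p = 29.0 × 10/18.00 = 16.1 m³/s.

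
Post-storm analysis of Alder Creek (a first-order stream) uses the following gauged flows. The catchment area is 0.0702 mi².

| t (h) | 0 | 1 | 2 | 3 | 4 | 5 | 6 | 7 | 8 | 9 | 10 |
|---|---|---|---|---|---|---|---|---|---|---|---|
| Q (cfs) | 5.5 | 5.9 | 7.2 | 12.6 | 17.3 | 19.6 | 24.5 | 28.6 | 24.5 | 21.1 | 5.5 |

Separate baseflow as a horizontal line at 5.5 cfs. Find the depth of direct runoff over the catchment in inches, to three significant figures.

d ≈ 2.47 in

Direct runoff: 0.0, 0.4, 1.7, 7.1, 11.8, 14.1, 19.0, 23.1, 19.0, 15.6, 0.0 cfs; ΣQ_DR = 111.8 cfs.
V = ΣQ_DR · Δt = 111.8 × 3600 s = 4.025 × 10^5 ft³.
Over A = 0.0702 mi², depth = V / A = 2.47 in.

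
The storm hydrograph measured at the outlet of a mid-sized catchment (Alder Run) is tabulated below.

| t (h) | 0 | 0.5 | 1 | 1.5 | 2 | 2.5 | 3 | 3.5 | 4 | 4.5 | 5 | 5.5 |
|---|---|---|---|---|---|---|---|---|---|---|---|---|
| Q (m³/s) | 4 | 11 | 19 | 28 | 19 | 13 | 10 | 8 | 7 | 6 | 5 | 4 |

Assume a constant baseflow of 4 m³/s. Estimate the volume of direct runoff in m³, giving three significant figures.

Direct-runoff ordinates (Q − Q_b): 0.0, 7.0, 15.0, 24.0, 15.0, 9.0, 6.0, 4.0, 3.0, 2.0, 1.0, 0.0 m³/s.
ΣQ_DR = 86.00 m³/s.
With Δt = 0.5 h = 1800 s, V = ΣQ_DR · Δt = 86.00 × 1800 = 1.55 × 10^5 m³.

V ≈ 1.55 × 10^5 m³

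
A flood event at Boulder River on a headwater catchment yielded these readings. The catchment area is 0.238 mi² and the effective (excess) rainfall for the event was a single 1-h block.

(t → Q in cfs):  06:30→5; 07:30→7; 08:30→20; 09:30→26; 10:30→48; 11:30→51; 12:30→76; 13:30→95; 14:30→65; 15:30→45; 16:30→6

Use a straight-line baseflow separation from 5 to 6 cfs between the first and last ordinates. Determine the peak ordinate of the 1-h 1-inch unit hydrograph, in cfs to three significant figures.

U_p ≈ 35.8 cfs

Direct runoff: 0.00, 1.90, 14.80, 20.70, 42.60, 45.50, 70.40, 89.30, 59.20, 39.10, 0.00 cfs; ΣQ_DR = 383.5 cfs, peak = 89.30 cfs.
Runoff depth d = ΣQ_DR·Δt / A = 383.5 × 3600 / (0.238 mi²) = 2.497 in.
The 1-inch UH is the DRH scaled by (1 in)/d, so U_p = 89.30 × 1/2.497 = 35.8 cfs.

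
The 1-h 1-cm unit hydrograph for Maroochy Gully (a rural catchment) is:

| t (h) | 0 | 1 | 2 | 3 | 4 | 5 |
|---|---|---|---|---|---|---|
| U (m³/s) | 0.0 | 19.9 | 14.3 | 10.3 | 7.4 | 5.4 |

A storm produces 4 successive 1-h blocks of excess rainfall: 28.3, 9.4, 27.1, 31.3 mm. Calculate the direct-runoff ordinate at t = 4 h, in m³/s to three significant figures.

By discrete convolution, Q_j = Σ (P_i / 10 mm) · U_{j−i}.
At t = 4 h (j=4): Q = (28.3/10)·7.4 + (9.4/10)·10.3 + (27.1/10)·14.3 + (31.3/10)·19.9 = 132 m³/s.

Q ≈ 132 m³/s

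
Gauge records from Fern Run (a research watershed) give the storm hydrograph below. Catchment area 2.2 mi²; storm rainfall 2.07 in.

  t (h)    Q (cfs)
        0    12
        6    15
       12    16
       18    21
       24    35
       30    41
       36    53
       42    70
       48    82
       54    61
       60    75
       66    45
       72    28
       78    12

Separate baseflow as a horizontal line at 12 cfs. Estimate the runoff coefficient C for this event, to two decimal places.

C ≈ 0.81

ΣQ_DR = 398.0 cfs; V = ΣQ_DR·Δt = 8.597 × 10^6 ft³.
Runoff depth d = V / A = 1.682 in.
C = d / P = 1.682 / 2.07 = 0.81.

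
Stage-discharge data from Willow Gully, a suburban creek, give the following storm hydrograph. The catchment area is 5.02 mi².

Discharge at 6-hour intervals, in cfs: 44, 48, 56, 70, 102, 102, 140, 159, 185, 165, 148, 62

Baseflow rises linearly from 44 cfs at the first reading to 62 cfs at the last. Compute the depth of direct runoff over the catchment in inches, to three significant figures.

d ≈ 1.19 in

Direct runoff: 0.00, 2.36, 8.73, 21.09, 51.45, 49.82, 86.18, 103.55, 127.91, 106.27, 87.64, 0.00 cfs; ΣQ_DR = 645.0 cfs.
V = ΣQ_DR · Δt = 645.0 × 21600 s = 1.393 × 10^7 ft³.
Over A = 5.02 mi², depth = V / A = 1.19 in.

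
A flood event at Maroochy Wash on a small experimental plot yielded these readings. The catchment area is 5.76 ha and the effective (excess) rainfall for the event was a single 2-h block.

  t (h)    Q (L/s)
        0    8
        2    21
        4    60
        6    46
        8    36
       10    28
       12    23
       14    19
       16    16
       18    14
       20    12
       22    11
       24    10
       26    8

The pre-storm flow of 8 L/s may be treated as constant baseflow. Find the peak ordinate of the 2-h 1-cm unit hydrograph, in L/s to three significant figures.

Direct runoff: 0.0, 13.0, 52.0, 38.0, 28.0, 20.0, 15.0, 11.0, 8.0, 6.0, 4.0, 3.0, 2.0, 0.0 L/s; ΣQ_DR = 200.0 L/s, peak = 52.0 L/s.
Runoff depth d = ΣQ_DR·Δt / A = 200.0 × 7200 / (5.76 ha) = 25.00 mm.
The 1-cm UH is the DRH scaled by (10 mm)/d, so U_p = 52.0 × 10/25.00 = 20.8 L/s.

U_p ≈ 20.8 L/s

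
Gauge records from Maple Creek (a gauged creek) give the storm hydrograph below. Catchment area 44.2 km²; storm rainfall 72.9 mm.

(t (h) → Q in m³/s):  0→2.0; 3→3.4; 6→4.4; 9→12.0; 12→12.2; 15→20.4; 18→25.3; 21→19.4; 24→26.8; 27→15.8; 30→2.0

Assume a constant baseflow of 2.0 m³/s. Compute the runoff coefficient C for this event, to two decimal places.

ΣQ_DR = 121.7 m³/s; V = ΣQ_DR·Δt = 1.314 × 10^6 m³.
Runoff depth d = V / A = 29.74 mm.
C = d / P = 29.74 / 72.9 = 0.41.

C ≈ 0.41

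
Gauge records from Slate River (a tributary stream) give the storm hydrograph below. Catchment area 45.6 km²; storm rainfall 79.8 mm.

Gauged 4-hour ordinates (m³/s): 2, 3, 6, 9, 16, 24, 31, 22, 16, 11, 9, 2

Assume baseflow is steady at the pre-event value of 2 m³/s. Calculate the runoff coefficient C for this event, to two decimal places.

C ≈ 0.50

ΣQ_DR = 127.0 m³/s; V = ΣQ_DR·Δt = 1.829 × 10^6 m³.
Runoff depth d = V / A = 40.11 mm.
C = d / P = 40.11 / 79.8 = 0.50.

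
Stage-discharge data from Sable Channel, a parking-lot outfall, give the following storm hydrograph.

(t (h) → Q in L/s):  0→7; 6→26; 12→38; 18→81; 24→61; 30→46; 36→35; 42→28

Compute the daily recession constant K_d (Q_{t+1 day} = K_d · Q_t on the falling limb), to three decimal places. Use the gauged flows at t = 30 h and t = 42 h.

K_d ≈ 0.371

Between t = 30 h and t = 42 h the flow falls from 46 to 28 L/s over 2×6 h = 12 h.
Per-interval ratio K = (28/46)^(1/2) = 0.7802; K_d = K^(24/6) = 0.371.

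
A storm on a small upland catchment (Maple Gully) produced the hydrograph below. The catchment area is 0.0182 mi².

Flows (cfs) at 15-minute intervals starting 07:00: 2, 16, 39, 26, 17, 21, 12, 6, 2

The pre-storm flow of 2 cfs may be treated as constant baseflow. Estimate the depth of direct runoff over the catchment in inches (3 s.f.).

Direct runoff: 0.0, 14.0, 37.0, 24.0, 15.0, 19.0, 10.0, 4.0, 0.0 cfs; ΣQ_DR = 123.0 cfs.
V = ΣQ_DR · Δt = 123.0 × 900 s = 1.107 × 10^5 ft³.
Over A = 0.0182 mi², depth = V / A = 2.62 in.

d ≈ 2.62 in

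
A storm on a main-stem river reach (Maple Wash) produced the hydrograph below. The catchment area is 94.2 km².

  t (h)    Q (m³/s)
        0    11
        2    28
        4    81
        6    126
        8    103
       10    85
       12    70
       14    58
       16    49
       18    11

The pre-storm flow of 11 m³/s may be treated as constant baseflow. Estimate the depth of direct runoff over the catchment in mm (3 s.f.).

d ≈ 39.1 mm

Direct runoff: 0.0, 17.0, 70.0, 115.0, 92.0, 74.0, 59.0, 47.0, 38.0, 0.0 m³/s; ΣQ_DR = 512.0 m³/s.
V = ΣQ_DR · Δt = 512.0 × 7200 s = 3.686 × 10^6 m³.
Over A = 94.2 km², depth = V / A = 39.1 mm.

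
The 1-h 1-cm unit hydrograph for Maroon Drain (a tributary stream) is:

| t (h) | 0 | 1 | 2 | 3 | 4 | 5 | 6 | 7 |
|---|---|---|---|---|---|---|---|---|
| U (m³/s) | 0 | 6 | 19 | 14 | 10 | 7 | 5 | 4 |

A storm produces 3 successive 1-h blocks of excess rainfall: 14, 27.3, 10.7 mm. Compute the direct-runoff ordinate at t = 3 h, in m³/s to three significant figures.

By discrete convolution, Q_j = Σ (P_i / 10 mm) · U_{j−i}.
At t = 3 h (j=3): Q = (14/10)·14 + (27.3/10)·19 + (10.7/10)·6 = 77.9 m³/s.

Q ≈ 77.9 m³/s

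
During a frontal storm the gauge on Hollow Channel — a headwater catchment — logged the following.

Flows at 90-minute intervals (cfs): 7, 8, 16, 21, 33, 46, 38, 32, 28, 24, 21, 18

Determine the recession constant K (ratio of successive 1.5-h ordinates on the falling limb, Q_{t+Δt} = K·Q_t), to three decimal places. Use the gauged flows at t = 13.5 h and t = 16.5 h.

K ≈ 0.866

Using the recession-limb readings at t = 13.5 h and t = 16.5 h: Q falls from 24 to 18 cfs over 2 intervals.
K = (Q₂/Q₁)^(1/2) = (18/24)^(1/2) = 0.866.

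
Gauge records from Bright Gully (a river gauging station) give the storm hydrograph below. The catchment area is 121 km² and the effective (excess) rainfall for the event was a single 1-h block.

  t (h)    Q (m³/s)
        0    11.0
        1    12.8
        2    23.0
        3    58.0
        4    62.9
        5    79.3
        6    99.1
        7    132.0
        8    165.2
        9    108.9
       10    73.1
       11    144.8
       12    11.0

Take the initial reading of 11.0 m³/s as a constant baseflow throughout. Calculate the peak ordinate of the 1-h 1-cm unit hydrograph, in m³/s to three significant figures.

U_p ≈ 61.8 m³/s

Direct runoff: 0.0, 1.8, 12.0, 47.0, 51.9, 68.3, 88.1, 121.0, 154.2, 97.9, 62.1, 133.8, 0.0 m³/s; ΣQ_DR = 838.1 m³/s, peak = 154.2 m³/s.
Runoff depth d = ΣQ_DR·Δt / A = 838.1 × 3600 / (121 km²) = 24.94 mm.
The 1-cm UH is the DRH scaled by (10 mm)/d, so U_p = 154.2 × 10/24.94 = 61.8 m³/s.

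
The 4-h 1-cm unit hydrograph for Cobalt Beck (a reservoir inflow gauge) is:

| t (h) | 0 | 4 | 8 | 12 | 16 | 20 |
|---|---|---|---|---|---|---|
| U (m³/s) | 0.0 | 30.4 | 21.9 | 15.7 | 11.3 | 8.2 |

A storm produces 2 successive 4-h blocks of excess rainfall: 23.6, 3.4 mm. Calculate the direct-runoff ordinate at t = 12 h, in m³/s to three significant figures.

By discrete convolution, Q_j = Σ (P_i / 10 mm) · U_{j−i}.
At t = 12 h (j=3): Q = (23.6/10)·15.7 + (3.4/10)·21.9 = 44.5 m³/s.

Q ≈ 44.5 m³/s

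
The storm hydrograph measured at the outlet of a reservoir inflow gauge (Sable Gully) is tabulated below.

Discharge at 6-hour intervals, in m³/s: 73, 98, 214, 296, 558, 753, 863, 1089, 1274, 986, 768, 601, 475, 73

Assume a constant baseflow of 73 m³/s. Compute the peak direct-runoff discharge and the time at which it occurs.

Subtracting baseflow gives direct-runoff ordinates: 0.0, 25.0, 141.0, 223.0, 485.0, 680.0, 790.0, 1016.0, 1201.0, 913.0, 695.0, 528.0, 402.0, 0.0 m³/s.
The maximum is 1201.0 m³/s, occurring at the reading for t = 48 h.

Q_p = 1201.0 m³/s at t = 48 h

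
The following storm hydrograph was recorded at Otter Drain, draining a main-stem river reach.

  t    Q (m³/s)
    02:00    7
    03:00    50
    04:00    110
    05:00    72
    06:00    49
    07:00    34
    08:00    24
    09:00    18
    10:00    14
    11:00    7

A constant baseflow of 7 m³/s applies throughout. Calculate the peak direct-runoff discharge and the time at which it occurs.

Subtracting baseflow gives direct-runoff ordinates: 0.0, 43.0, 103.0, 65.0, 42.0, 27.0, 17.0, 11.0, 7.0, 0.0 m³/s.
The maximum is 103.0 m³/s, occurring at the reading for t = 04:00.

Q_p = 103.0 m³/s at t = 04:00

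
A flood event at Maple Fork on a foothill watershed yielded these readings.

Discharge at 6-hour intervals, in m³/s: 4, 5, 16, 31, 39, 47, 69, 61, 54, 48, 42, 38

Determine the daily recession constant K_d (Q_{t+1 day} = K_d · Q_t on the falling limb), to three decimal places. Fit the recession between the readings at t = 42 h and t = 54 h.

K_d ≈ 0.619

Between t = 42 h and t = 54 h the flow falls from 61 to 48 m³/s over 2×6 h = 12 h.
Per-interval ratio K = (48/61)^(1/2) = 0.8871; K_d = K^(24/6) = 0.619.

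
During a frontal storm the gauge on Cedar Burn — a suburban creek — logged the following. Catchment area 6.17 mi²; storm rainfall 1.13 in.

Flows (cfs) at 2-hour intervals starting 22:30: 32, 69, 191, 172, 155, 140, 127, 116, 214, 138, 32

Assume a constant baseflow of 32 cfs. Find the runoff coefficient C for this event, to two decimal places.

C ≈ 0.46

ΣQ_DR = 1034 cfs; V = ΣQ_DR·Δt = 7.445 × 10^6 ft³.
Runoff depth d = V / A = 0.5194 in.
C = d / P = 0.5194 / 1.13 = 0.46.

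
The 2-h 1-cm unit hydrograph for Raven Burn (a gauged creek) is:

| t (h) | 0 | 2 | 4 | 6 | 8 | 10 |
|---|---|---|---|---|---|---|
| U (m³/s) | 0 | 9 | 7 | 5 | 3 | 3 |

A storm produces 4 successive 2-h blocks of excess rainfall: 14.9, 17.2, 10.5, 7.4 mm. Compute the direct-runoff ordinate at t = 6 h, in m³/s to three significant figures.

Q ≈ 28.9 m³/s

By discrete convolution, Q_j = Σ (P_i / 10 mm) · U_{j−i}.
At t = 6 h (j=3): Q = (14.9/10)·5 + (17.2/10)·7 + (10.5/10)·9 + (7.4/10)·0 = 28.9 m³/s.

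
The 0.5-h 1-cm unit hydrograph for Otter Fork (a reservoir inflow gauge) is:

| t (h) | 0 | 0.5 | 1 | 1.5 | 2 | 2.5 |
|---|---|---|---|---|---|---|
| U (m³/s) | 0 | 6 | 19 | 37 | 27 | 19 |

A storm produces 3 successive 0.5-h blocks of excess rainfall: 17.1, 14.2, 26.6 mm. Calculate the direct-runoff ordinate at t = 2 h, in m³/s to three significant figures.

Q ≈ 149 m³/s

By discrete convolution, Q_j = Σ (P_i / 10 mm) · U_{j−i}.
At t = 2 h (j=4): Q = (17.1/10)·27 + (14.2/10)·37 + (26.6/10)·19 = 149 m³/s.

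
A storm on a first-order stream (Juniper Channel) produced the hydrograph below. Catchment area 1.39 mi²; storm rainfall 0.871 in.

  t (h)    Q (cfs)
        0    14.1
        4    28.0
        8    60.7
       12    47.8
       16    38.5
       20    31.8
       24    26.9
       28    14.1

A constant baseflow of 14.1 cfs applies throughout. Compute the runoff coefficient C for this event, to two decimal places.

C ≈ 0.76

ΣQ_DR = 149.1 cfs; V = ΣQ_DR·Δt = 2.147 × 10^6 ft³.
Runoff depth d = V / A = 0.6649 in.
C = d / P = 0.6649 / 0.871 = 0.76.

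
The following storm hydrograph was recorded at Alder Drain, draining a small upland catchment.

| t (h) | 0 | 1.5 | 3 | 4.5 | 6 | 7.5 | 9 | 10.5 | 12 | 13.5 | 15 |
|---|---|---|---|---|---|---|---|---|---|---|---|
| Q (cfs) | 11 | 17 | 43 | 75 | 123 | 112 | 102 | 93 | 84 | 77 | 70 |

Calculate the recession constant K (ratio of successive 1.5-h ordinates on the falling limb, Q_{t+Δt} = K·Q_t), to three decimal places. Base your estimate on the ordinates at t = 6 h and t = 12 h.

Using the recession-limb readings at t = 6 h and t = 12 h: Q falls from 123 to 84 cfs over 4 intervals.
K = (Q₂/Q₁)^(1/4) = (84/123)^(1/4) = 0.909.

K ≈ 0.909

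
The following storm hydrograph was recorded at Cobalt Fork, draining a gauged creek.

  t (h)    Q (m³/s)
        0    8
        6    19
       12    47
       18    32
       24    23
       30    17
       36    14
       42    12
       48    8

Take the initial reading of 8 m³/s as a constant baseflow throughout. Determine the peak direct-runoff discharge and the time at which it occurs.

Q_p = 39.0 m³/s at t = 12 h

Subtracting baseflow gives direct-runoff ordinates: 0.0, 11.0, 39.0, 24.0, 15.0, 9.0, 6.0, 4.0, 0.0 m³/s.
The maximum is 39.0 m³/s, occurring at the reading for t = 12 h.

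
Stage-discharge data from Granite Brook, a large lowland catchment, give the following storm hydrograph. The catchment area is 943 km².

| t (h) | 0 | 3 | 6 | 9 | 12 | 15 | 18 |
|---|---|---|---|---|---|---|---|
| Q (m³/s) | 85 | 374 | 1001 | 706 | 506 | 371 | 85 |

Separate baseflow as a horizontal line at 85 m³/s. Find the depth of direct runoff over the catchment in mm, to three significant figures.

Direct runoff: 0.0, 289.0, 916.0, 621.0, 421.0, 286.0, 0.0 m³/s; ΣQ_DR = 2533 m³/s.
V = ΣQ_DR · Δt = 2533 × 10800 s = 2.736 × 10^7 m³.
Over A = 943 km², depth = V / A = 29.0 mm.

d ≈ 29.0 mm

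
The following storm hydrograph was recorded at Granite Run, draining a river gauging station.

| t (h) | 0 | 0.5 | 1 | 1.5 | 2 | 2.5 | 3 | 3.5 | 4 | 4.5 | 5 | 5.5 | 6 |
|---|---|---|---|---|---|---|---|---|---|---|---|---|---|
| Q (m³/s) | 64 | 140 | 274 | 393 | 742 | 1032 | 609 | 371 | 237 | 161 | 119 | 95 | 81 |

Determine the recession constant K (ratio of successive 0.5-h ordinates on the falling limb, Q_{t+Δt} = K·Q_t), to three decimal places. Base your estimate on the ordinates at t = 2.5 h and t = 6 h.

Using the recession-limb readings at t = 2.5 h and t = 6 h: Q falls from 1032 to 81 m³/s over 7 intervals.
K = (Q₂/Q₁)^(1/7) = (81/1032)^(1/7) = 0.695.

K ≈ 0.695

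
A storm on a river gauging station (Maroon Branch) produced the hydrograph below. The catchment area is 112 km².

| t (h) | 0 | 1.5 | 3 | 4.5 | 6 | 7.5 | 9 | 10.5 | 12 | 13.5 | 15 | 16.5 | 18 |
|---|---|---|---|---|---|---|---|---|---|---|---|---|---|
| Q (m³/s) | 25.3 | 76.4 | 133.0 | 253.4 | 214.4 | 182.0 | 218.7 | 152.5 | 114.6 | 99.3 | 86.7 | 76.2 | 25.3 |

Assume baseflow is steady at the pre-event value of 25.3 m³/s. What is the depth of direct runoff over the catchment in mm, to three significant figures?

d ≈ 64.1 mm

Direct runoff: 0.0, 51.1, 107.7, 228.1, 189.1, 156.7, 193.4, 127.2, 89.3, 74.0, 61.4, 50.9, 0.0 m³/s; ΣQ_DR = 1329 m³/s.
V = ΣQ_DR · Δt = 1329 × 5400 s = 7.176 × 10^6 m³.
Over A = 112 km², depth = V / A = 64.1 mm.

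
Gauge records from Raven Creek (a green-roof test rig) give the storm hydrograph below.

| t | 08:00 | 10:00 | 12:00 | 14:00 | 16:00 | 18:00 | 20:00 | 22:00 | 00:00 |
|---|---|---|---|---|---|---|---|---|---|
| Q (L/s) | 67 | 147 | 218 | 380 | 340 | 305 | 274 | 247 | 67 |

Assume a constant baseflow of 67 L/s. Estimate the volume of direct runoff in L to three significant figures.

Direct-runoff ordinates (Q − Q_b): 0.0, 80.0, 151.0, 313.0, 273.0, 238.0, 207.0, 180.0, 0.0 L/s.
ΣQ_DR = 1442 L/s.
With Δt = 2 h = 7200 s, V = ΣQ_DR · Δt = 1442 × 7200 = 1.04 × 10^7 L.

V ≈ 1.04 × 10^7 L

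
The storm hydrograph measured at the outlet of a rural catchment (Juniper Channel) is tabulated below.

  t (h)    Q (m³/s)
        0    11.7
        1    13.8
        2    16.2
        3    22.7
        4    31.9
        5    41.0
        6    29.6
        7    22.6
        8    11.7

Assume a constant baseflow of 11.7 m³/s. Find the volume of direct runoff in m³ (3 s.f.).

Direct-runoff ordinates (Q − Q_b): 0.0, 2.1, 4.5, 11.0, 20.2, 29.3, 17.9, 10.9, 0.0 m³/s.
ΣQ_DR = 95.90 m³/s.
With Δt = 1 h = 3600 s, V = ΣQ_DR · Δt = 95.90 × 3600 = 3.45 × 10^5 m³.

V ≈ 3.45 × 10^5 m³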